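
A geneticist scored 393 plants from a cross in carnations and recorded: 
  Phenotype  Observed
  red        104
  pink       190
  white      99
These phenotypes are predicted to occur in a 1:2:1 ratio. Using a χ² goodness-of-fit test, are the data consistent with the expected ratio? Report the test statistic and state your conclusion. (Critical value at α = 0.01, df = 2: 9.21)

The 1:2:1 ratio has 4 parts, so with N = 393 the expected counts are:
  red: 393 × 1/4 = 98.25
  pink: 393 × 2/4 = 196.5
  white: 393 × 1/4 = 98.25
χ² = Σ (O − E)² / E
  red: (104 − 98.25)² / 98.25 = 0.3365
  pink: (190 − 196.5)² / 196.5 = 0.2150
  white: (99 − 98.25)² / 98.25 = 0.0057
χ² = 0.3365 + 0.2150 + 0.0057 = 0.5572 ≈ 0.557
Degrees of freedom = 3 − 1 = 2; critical value at α = 0.01 is 9.21.
Since 0.557 < 9.21, we fail to reject the null hypothesis — the data are consistent with the 1:2:1 ratio.

0.557; consistent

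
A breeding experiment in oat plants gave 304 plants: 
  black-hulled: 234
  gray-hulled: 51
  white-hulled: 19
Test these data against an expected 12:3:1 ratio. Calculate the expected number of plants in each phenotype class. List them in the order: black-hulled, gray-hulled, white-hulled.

228, 57, 19

Under the 12:3:1 hypothesis (Σ ratio = 16, N = 304):
  black-hulled: 304 × 12/16 = 228
  gray-hulled: 304 × 3/16 = 57
  white-hulled: 304 × 1/16 = 19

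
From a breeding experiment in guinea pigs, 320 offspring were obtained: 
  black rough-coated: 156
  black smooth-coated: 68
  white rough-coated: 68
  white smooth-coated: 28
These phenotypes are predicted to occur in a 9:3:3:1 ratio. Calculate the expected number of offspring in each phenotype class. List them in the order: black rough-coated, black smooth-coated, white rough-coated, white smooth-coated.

Under the 9:3:3:1 hypothesis (Σ ratio = 16, N = 320):
  black rough-coated: 320 × 9/16 = 180
  black smooth-coated: 320 × 3/16 = 60
  white rough-coated: 320 × 3/16 = 60
  white smooth-coated: 320 × 1/16 = 20

180, 60, 60, 20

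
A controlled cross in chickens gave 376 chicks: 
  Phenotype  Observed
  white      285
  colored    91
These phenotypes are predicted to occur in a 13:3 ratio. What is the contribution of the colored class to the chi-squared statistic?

5.961

The 13:3 ratio has 16 parts, so with N = 376 the expected counts are:
  white: 376 × 13/16 = 305.5
  colored: 376 × 3/16 = 70.5
Contribution of colored: (91 − 70.5)² / 70.5 = 5.9610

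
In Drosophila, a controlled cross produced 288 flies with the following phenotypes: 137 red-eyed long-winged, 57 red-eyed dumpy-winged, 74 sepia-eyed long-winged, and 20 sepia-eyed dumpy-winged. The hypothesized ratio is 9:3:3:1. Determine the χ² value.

Expected counts for N = 288 under a 9:3:3:1 ratio (total parts = 16):
  red-eyed long-winged: 288 × 9/16 = 162
  red-eyed dumpy-winged: 288 × 3/16 = 54
  sepia-eyed long-winged: 288 × 3/16 = 54
  sepia-eyed dumpy-winged: 288 × 1/16 = 18
χ² = Σ (O − E)² / E
  red-eyed long-winged: (137 − 162)² / 162 = 3.8580
  red-eyed dumpy-winged: (57 − 54)² / 54 = 0.1667
  sepia-eyed long-winged: (74 − 54)² / 54 = 7.4074
  sepia-eyed dumpy-winged: (20 − 18)² / 18 = 0.2222
χ² = 3.8580 + 0.1667 + 7.4074 + 0.2222 = 11.6543 ≈ 11.654

11.654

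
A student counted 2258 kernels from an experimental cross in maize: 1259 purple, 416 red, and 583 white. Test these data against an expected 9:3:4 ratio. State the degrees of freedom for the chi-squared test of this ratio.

2

A goodness-of-fit test with 3 phenotype classes has df = 3 − 1 = 2.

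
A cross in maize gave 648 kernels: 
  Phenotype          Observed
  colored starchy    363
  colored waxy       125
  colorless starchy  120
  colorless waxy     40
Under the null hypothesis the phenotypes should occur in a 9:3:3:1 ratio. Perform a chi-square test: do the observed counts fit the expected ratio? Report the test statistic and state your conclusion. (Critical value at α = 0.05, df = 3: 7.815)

0.132; consistent

Under the 9:3:3:1 hypothesis (Σ ratio = 16, N = 648):
  colored starchy: 648 × 9/16 = 364.5
  colored waxy: 648 × 3/16 = 121.5
  colorless starchy: 648 × 3/16 = 121.5
  colorless waxy: 648 × 1/16 = 40.5
χ² = Σ (O − E)² / E
  colored starchy: (363 − 364.5)² / 364.5 = 0.0062
  colored waxy: (125 − 121.5)² / 121.5 = 0.1008
  colorless starchy: (120 − 121.5)² / 121.5 = 0.0185
  colorless waxy: (40 − 40.5)² / 40.5 = 0.0062
χ² = 0.0062 + 0.1008 + 0.0185 + 0.0062 = 0.1317 ≈ 0.132
Degrees of freedom = 4 − 1 = 3; critical value at α = 0.05 is 7.815.
Since 0.132 < 7.815, we fail to reject the null hypothesis — the data are consistent with the 9:3:3:1 ratio.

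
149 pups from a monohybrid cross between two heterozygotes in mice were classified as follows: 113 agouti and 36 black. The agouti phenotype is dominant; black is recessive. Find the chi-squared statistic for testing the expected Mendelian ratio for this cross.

0.056

For a monohybrid cross between heterozygotes with complete dominance, the expected phenotypic ratio is 3:1.
Under the 3:1 hypothesis (Σ ratio = 4, N = 149):
  agouti: 149 × 3/4 = 111.75
  black: 149 × 1/4 = 37.25
χ² = Σ (O − E)² / E
  agouti: (113 − 111.75)² / 111.75 = 0.0140
  black: (36 − 37.25)² / 37.25 = 0.0419
χ² = 0.0140 + 0.0419 = 0.0559 ≈ 0.056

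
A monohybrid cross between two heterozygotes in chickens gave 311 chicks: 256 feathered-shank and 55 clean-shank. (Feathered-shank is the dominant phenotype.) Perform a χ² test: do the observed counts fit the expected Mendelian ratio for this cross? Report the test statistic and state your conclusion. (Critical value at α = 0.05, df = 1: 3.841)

For a monohybrid cross between heterozygotes with complete dominance, the expected phenotypic ratio is 3:1.
Under the 3:1 hypothesis (Σ ratio = 4, N = 311):
  feathered-shank: 311 × 3/4 = 233.25
  clean-shank: 311 × 1/4 = 77.75
χ² = Σ (O − E)² / E
  feathered-shank: (256 − 233.25)² / 233.25 = 2.2189
  clean-shank: (55 − 77.75)² / 77.75 = 6.6568
χ² = 2.2189 + 6.6568 = 8.8757 ≈ 8.876
Degrees of freedom = 2 − 1 = 1; critical value at α = 0.05 is 3.841.
Since 8.876 > 3.841, we reject the null hypothesis — the data do not fit the 3:1 ratio.

8.876; not consistent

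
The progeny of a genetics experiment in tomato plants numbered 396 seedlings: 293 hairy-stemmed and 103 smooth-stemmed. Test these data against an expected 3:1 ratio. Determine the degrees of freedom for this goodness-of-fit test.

1

A goodness-of-fit test with 2 phenotype classes has df = 2 − 1 = 1.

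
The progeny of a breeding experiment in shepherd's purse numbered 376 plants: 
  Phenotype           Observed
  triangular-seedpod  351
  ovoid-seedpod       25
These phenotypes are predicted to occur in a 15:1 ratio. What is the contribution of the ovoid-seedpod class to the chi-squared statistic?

Total ratio parts = 16. Expected numbers out of 376:
  triangular-seedpod: 376 × 15/16 = 352.5
  ovoid-seedpod: 376 × 1/16 = 23.5
Contribution of ovoid-seedpod: (25 − 23.5)² / 23.5 = 0.0957

0.096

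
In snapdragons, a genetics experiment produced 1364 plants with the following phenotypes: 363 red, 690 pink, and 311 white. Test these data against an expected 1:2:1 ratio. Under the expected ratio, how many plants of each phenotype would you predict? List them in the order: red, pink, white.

341, 682, 341

Expected counts for N = 1364 under a 1:2:1 ratio (total parts = 4):
  red: 1364 × 1/4 = 341
  pink: 1364 × 2/4 = 682
  white: 1364 × 1/4 = 341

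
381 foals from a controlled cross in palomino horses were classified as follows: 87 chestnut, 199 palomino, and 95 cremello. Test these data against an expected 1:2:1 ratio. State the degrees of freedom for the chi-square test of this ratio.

A goodness-of-fit test with 3 phenotype classes has df = 3 − 1 = 2.

2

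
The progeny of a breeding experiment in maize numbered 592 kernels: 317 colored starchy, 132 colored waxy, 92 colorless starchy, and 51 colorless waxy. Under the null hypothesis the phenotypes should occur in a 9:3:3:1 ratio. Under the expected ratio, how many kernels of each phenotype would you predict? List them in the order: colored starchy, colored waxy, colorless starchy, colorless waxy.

Expected counts for N = 592 under a 9:3:3:1 ratio (total parts = 16):
  colored starchy: 592 × 9/16 = 333
  colored waxy: 592 × 3/16 = 111
  colorless starchy: 592 × 3/16 = 111
  colorless waxy: 592 × 1/16 = 37

333, 111, 111, 37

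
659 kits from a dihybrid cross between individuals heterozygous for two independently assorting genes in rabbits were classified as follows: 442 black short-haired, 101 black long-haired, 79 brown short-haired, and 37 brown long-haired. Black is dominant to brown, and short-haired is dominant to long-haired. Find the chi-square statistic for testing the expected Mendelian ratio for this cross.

34.336

A dihybrid F₂ with independent assortment and complete dominance at both loci gives a 9:3:3:1 phenotypic ratio.
Expected counts for N = 659 under a 9:3:3:1 ratio (total parts = 16):
  black short-haired: 659 × 9/16 = 370.6875
  black long-haired: 659 × 3/16 = 123.5625
  brown short-haired: 659 × 3/16 = 123.5625
  brown long-haired: 659 × 1/16 = 41.1875
χ² = Σ (O − E)² / E
  black short-haired: (442 − 370.6875)² / 370.6875 = 13.7190
  black long-haired: (101 − 123.5625)² / 123.5625 = 4.1199
  brown short-haired: (79 − 123.5625)² / 123.5625 = 16.0714
  brown long-haired: (37 − 41.1875)² / 41.1875 = 0.4257
χ² = 13.7190 + 4.1199 + 16.0714 + 0.4257 = 34.336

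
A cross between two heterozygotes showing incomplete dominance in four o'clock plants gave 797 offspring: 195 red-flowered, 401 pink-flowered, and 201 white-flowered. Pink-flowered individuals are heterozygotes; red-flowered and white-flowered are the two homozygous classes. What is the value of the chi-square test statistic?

With incomplete dominance, a heterozygote × heterozygote cross gives a 1:2:1 phenotypic ratio.
The 1:2:1 ratio has 4 parts, so with N = 797 the expected counts are:
  red-flowered: 797 × 1/4 = 199.25
  pink-flowered: 797 × 2/4 = 398.5
  white-flowered: 797 × 1/4 = 199.25
χ² = Σ (O − E)² / E
  red-flowered: (195 − 199.25)² / 199.25 = 0.0907
  pink-flowered: (401 − 398.5)² / 398.5 = 0.0157
  white-flowered: (201 − 199.25)² / 199.25 = 0.0154
χ² = 0.0907 + 0.0157 + 0.0154 = 0.1218 ≈ 0.122

0.122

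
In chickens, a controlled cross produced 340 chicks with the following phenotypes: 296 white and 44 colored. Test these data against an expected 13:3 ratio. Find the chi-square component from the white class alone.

Under the 13:3 hypothesis (Σ ratio = 16, N = 340):
  white: 340 × 13/16 = 276.25
  colored: 340 × 3/16 = 63.75
Contribution of white: (296 − 276.25)² / 276.25 = 1.4120

1.412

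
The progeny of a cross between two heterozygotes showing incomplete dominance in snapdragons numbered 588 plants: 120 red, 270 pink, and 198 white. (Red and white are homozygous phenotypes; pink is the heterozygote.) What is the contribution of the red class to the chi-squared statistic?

4.959

With incomplete dominance, a heterozygote × heterozygote cross gives a 1:2:1 phenotypic ratio.
Total ratio parts = 4. Expected numbers out of 588:
  red: 588 × 1/4 = 147
  pink: 588 × 2/4 = 294
  white: 588 × 1/4 = 147
Contribution of red: (120 − 147)² / 147 = 4.9592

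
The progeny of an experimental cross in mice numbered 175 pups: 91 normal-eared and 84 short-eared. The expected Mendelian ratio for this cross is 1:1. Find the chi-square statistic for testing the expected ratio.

0.280

Under the 1:1 hypothesis (Σ ratio = 2, N = 175):
  normal-eared: 175 × 1/2 = 87.5
  short-eared: 175 × 1/2 = 87.5
χ² = Σ (O − E)² / E
  normal-eared: (91 − 87.5)² / 87.5 = 0.1400
  short-eared: (84 − 87.5)² / 87.5 = 0.1400
χ² = 0.1400 + 0.1400 = 0.280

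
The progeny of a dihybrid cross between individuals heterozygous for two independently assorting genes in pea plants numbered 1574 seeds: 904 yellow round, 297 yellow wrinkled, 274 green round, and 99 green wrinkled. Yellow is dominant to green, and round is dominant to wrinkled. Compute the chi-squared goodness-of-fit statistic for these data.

1.920

A dihybrid F₂ with independent assortment and complete dominance at both loci gives a 9:3:3:1 phenotypic ratio.
Total ratio parts = 16. Expected numbers out of 1574:
  yellow round: 1574 × 9/16 = 885.375
  yellow wrinkled: 1574 × 3/16 = 295.125
  green round: 1574 × 3/16 = 295.125
  green wrinkled: 1574 × 1/16 = 98.375
χ² = Σ (O − E)² / E
  yellow round: (904 − 885.375)² / 885.375 = 0.3918
  yellow wrinkled: (297 − 295.125)² / 295.125 = 0.0119
  green round: (274 − 295.125)² / 295.125 = 1.5121
  green wrinkled: (99 − 98.375)² / 98.375 = 0.0040
χ² = 0.3918 + 0.0119 + 1.5121 + 0.0040 = 1.9198 ≈ 1.920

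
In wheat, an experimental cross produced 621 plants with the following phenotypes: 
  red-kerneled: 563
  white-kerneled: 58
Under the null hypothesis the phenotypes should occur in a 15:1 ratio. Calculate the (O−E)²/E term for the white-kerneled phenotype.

Expected counts for N = 621 under a 15:1 ratio (total parts = 16):
  red-kerneled: 621 × 15/16 = 582.1875
  white-kerneled: 621 × 1/16 = 38.8125
Contribution of white-kerneled: (58 − 38.8125)² / 38.8125 = 9.4856

9.486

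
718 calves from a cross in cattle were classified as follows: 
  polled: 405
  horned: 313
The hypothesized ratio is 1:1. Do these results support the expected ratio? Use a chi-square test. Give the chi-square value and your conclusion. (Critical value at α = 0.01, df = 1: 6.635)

11.788; not consistent

Total ratio parts = 2. Expected numbers out of 718:
  polled: 718 × 1/2 = 359
  horned: 718 × 1/2 = 359
χ² = Σ (O − E)² / E
  polled: (405 − 359)² / 359 = 5.8942
  horned: (313 − 359)² / 359 = 5.8942
χ² = 5.8942 + 5.8942 = 11.7884 ≈ 11.788
Degrees of freedom = 2 − 1 = 1; critical value at α = 0.01 is 6.635.
Since 11.788 > 6.635, we reject the null hypothesis — the data do not fit the 1:1 ratio.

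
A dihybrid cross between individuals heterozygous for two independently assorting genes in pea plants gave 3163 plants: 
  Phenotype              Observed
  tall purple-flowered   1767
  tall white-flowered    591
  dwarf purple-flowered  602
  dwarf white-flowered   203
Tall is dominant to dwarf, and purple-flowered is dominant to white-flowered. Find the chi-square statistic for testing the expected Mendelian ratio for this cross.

0.368

A dihybrid F₂ with independent assortment and complete dominance at both loci gives a 9:3:3:1 phenotypic ratio.
Total ratio parts = 16. Expected numbers out of 3163:
  tall purple-flowered: 3163 × 9/16 = 1779.1875
  tall white-flowered: 3163 × 3/16 = 593.0625
  dwarf purple-flowered: 3163 × 3/16 = 593.0625
  dwarf white-flowered: 3163 × 1/16 = 197.6875
χ² = Σ (O − E)² / E
  tall purple-flowered: (1767 − 1779.1875)² / 1779.1875 = 0.0835
  tall white-flowered: (591 − 593.0625)² / 593.0625 = 0.0072
  dwarf purple-flowered: (602 − 593.0625)² / 593.0625 = 0.1347
  dwarf white-flowered: (203 − 197.6875)² / 197.6875 = 0.1428
χ² = 0.0835 + 0.0072 + 0.1347 + 0.1428 = 0.3682 ≈ 0.368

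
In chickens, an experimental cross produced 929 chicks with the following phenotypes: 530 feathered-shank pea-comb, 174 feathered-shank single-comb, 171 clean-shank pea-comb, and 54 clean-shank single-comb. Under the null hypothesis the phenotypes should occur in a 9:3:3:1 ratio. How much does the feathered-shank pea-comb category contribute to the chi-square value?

Total ratio parts = 16. Expected numbers out of 929:
  feathered-shank pea-comb: 929 × 9/16 = 522.5625
  feathered-shank single-comb: 929 × 3/16 = 174.1875
  clean-shank pea-comb: 929 × 3/16 = 174.1875
  clean-shank single-comb: 929 × 1/16 = 58.0625
Contribution of feathered-shank pea-comb: (530 − 522.5625)² / 522.5625 = 0.1059

0.106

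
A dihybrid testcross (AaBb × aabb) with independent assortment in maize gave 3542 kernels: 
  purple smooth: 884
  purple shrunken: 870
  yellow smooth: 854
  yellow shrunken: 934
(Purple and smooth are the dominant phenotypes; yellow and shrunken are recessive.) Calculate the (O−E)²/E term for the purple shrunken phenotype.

A dihybrid testcross with independent assortment gives a 1:1:1:1 ratio.
The 1:1:1:1 ratio has 4 parts, so with N = 3542 the expected counts are:
  purple smooth: 3542 × 1/4 = 885.5
  purple shrunken: 3542 × 1/4 = 885.5
  yellow smooth: 3542 × 1/4 = 885.5
  yellow shrunken: 3542 × 1/4 = 885.5
Contribution of purple shrunken: (870 − 885.5)² / 885.5 = 0.2713

0.271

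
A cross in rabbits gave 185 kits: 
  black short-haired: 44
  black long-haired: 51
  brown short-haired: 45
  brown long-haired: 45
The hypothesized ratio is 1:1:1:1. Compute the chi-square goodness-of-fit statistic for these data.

0.665

The 1:1:1:1 ratio has 4 parts, so with N = 185 the expected counts are:
  black short-haired: 185 × 1/4 = 46.25
  black long-haired: 185 × 1/4 = 46.25
  brown short-haired: 185 × 1/4 = 46.25
  brown long-haired: 185 × 1/4 = 46.25
χ² = Σ (O − E)² / E
  black short-haired: (44 − 46.25)² / 46.25 = 0.1095
  black long-haired: (51 − 46.25)² / 46.25 = 0.4878
  brown short-haired: (45 − 46.25)² / 46.25 = 0.0338
  brown long-haired: (45 − 46.25)² / 46.25 = 0.0338
χ² = 0.1095 + 0.4878 + 0.0338 + 0.0338 = 0.6649 ≈ 0.665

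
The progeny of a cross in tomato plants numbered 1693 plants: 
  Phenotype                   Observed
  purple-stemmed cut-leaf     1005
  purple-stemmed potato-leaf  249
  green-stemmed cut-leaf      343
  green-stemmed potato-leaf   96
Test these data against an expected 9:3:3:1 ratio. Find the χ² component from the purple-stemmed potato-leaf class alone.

14.755

The 9:3:3:1 ratio has 16 parts, so with N = 1693 the expected counts are:
  purple-stemmed cut-leaf: 1693 × 9/16 = 952.3125
  purple-stemmed potato-leaf: 1693 × 3/16 = 317.4375
  green-stemmed cut-leaf: 1693 × 3/16 = 317.4375
  green-stemmed potato-leaf: 1693 × 1/16 = 105.8125
Contribution of purple-stemmed potato-leaf: (249 − 317.4375)² / 317.4375 = 14.7547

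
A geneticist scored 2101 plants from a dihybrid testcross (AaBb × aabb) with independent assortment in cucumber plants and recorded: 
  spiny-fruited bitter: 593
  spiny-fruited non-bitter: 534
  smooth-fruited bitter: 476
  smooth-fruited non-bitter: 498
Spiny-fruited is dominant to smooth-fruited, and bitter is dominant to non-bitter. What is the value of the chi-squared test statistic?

14.916

A dihybrid testcross with independent assortment gives a 1:1:1:1 ratio.
Expected counts for N = 2101 under a 1:1:1:1 ratio (total parts = 4):
  spiny-fruited bitter: 2101 × 1/4 = 525.25
  spiny-fruited non-bitter: 2101 × 1/4 = 525.25
  smooth-fruited bitter: 2101 × 1/4 = 525.25
  smooth-fruited non-bitter: 2101 × 1/4 = 525.25
χ² = Σ (O − E)² / E
  spiny-fruited bitter: (593 − 525.25)² / 525.25 = 8.7388
  spiny-fruited non-bitter: (534 − 525.25)² / 525.25 = 0.1458
  smooth-fruited bitter: (476 − 525.25)² / 525.25 = 4.6179
  smooth-fruited non-bitter: (498 − 525.25)² / 525.25 = 1.4137
χ² = 8.7388 + 0.1458 + 4.6179 + 1.4137 = 14.9162 ≈ 14.916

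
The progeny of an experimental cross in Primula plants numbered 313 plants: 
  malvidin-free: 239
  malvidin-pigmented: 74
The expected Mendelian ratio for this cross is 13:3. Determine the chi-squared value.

4.917

The 13:3 ratio has 16 parts, so with N = 313 the expected counts are:
  malvidin-free: 313 × 13/16 = 254.3125
  malvidin-pigmented: 313 × 3/16 = 58.6875
χ² = Σ (O − E)² / E
  malvidin-free: (239 − 254.3125)² / 254.3125 = 0.9220
  malvidin-pigmented: (74 − 58.6875)² / 58.6875 = 3.9953
χ² = 0.9220 + 3.9953 = 4.9173 ≈ 4.917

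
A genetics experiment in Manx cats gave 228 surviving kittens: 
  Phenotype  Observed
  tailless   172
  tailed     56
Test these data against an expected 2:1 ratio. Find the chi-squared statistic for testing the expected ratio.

7.895

Under the 2:1 hypothesis (Σ ratio = 3, N = 228):
  tailless: 228 × 2/3 = 152
  tailed: 228 × 1/3 = 76
χ² = Σ (O − E)² / E
  tailless: (172 − 152)² / 152 = 2.6316
  tailed: (56 − 76)² / 76 = 5.2632
χ² = 2.6316 + 5.2632 = 7.8948 ≈ 7.895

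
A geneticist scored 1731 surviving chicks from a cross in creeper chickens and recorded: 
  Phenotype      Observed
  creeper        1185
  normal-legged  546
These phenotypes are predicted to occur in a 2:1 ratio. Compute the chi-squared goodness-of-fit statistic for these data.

Expected counts for N = 1731 under a 2:1 ratio (total parts = 3):
  creeper: 1731 × 2/3 = 1154
  normal-legged: 1731 × 1/3 = 577
χ² = Σ (O − E)² / E
  creeper: (1185 − 1154)² / 1154 = 0.8328
  normal-legged: (546 − 577)² / 577 = 1.6655
χ² = 0.8328 + 1.6655 = 2.4983 ≈ 2.498

2.498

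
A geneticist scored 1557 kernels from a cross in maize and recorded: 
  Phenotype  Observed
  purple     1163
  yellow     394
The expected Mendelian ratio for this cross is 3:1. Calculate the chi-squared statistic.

Expected counts for N = 1557 under a 3:1 ratio (total parts = 4):
  purple: 1557 × 3/4 = 1167.75
  yellow: 1557 × 1/4 = 389.25
χ² = Σ (O − E)² / E
  purple: (1163 − 1167.75)² / 1167.75 = 0.0193
  yellow: (394 − 389.25)² / 389.25 = 0.0580
χ² = 0.0193 + 0.0580 = 0.0773 ≈ 0.077

0.077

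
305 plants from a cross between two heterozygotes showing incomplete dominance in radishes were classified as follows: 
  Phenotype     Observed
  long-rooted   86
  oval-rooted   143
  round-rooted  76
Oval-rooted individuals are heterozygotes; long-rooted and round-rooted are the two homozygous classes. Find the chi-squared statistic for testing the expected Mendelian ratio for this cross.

With incomplete dominance, a heterozygote × heterozygote cross gives a 1:2:1 phenotypic ratio.
Under the 1:2:1 hypothesis (Σ ratio = 4, N = 305):
  long-rooted: 305 × 1/4 = 76.25
  oval-rooted: 305 × 2/4 = 152.5
  round-rooted: 305 × 1/4 = 76.25
χ² = Σ (O − E)² / E
  long-rooted: (86 − 76.25)² / 76.25 = 1.2467
  oval-rooted: (143 − 152.5)² / 152.5 = 0.5918
  round-rooted: (76 − 76.25)² / 76.25 = 0.0008
χ² = 1.2467 + 0.5918 + 0.0008 = 1.8393 ≈ 1.839

1.839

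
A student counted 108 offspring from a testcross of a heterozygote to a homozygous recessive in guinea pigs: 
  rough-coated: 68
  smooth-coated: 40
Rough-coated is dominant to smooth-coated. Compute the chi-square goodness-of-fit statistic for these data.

A testcross of a heterozygote (Aa × aa) gives a 1:1 phenotypic ratio.
Under the 1:1 hypothesis (Σ ratio = 2, N = 108):
  rough-coated: 108 × 1/2 = 54
  smooth-coated: 108 × 1/2 = 54
χ² = Σ (O − E)² / E
  rough-coated: (68 − 54)² / 54 = 3.6296
  smooth-coated: (40 − 54)² / 54 = 3.6296
χ² = 3.6296 + 3.6296 = 7.2592 ≈ 7.259

7.259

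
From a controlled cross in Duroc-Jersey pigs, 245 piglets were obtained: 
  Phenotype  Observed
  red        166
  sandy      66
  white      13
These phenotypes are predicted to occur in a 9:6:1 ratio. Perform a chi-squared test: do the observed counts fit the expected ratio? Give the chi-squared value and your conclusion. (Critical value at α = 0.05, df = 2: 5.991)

Expected counts for N = 245 under a 9:6:1 ratio (total parts = 16):
  red: 245 × 9/16 = 137.8125
  sandy: 245 × 6/16 = 91.875
  white: 245 × 1/16 = 15.3125
χ² = Σ (O − E)² / E
  red: (166 − 137.8125)² / 137.8125 = 5.7653
  sandy: (66 − 91.875)² / 91.875 = 7.2872
  white: (13 − 15.3125)² / 15.3125 = 0.3492
χ² = 5.7653 + 7.2872 + 0.3492 = 13.4017 ≈ 13.402
Degrees of freedom = 3 − 1 = 2; critical value at α = 0.05 is 5.991.
Since 13.402 > 5.991, we reject the null hypothesis — the data do not fit the 9:6:1 ratio.

13.402; not consistent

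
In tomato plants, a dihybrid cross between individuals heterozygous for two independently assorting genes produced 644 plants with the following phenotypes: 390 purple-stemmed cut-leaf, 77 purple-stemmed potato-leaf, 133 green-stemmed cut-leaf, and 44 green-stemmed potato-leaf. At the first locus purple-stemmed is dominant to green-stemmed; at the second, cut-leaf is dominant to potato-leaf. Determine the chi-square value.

A dihybrid F₂ with independent assortment and complete dominance at both loci gives a 9:3:3:1 phenotypic ratio.
Total ratio parts = 16. Expected numbers out of 644:
  purple-stemmed cut-leaf: 644 × 9/16 = 362.25
  purple-stemmed potato-leaf: 644 × 3/16 = 120.75
  green-stemmed cut-leaf: 644 × 3/16 = 120.75
  green-stemmed potato-leaf: 644 × 1/16 = 40.25
χ² = Σ (O − E)² / E
  purple-stemmed cut-leaf: (390 − 362.25)² / 362.25 = 2.1258
  purple-stemmed potato-leaf: (77 − 120.75)² / 120.75 = 15.8514
  green-stemmed cut-leaf: (133 − 120.75)² / 120.75 = 1.2428
  green-stemmed potato-leaf: (44 − 40.25)² / 40.25 = 0.3494
χ² = 2.1258 + 15.8514 + 1.2428 + 0.3494 = 19.5694 ≈ 19.569

19.569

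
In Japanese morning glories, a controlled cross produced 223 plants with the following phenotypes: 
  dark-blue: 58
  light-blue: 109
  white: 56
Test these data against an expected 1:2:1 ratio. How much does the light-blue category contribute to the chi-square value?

Total ratio parts = 4. Expected numbers out of 223:
  dark-blue: 223 × 1/4 = 55.75
  light-blue: 223 × 2/4 = 111.5
  white: 223 × 1/4 = 55.75
Contribution of light-blue: (109 − 111.5)² / 111.5 = 0.0561

0.056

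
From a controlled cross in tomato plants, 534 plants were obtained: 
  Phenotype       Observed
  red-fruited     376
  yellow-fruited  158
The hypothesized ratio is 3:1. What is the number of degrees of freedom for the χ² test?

A goodness-of-fit test with 2 phenotype classes has df = 2 − 1 = 1.

1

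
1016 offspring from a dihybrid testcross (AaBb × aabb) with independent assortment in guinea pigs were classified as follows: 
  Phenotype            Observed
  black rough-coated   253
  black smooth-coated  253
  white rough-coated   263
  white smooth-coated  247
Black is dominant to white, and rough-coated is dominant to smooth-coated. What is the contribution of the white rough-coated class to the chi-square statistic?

0.319

A dihybrid testcross with independent assortment gives a 1:1:1:1 ratio.
Total ratio parts = 4. Expected numbers out of 1016:
  black rough-coated: 1016 × 1/4 = 254
  black smooth-coated: 1016 × 1/4 = 254
  white rough-coated: 1016 × 1/4 = 254
  white smooth-coated: 1016 × 1/4 = 254
Contribution of white rough-coated: (263 − 254)² / 254 = 0.3189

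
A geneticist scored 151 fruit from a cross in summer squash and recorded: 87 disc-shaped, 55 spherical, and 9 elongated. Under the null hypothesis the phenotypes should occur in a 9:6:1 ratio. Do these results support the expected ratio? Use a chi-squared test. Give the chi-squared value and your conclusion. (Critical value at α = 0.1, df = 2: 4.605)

0.117; consistent

The 9:6:1 ratio has 16 parts, so with N = 151 the expected counts are:
  disc-shaped: 151 × 9/16 = 84.9375
  spherical: 151 × 6/16 = 56.625
  elongated: 151 × 1/16 = 9.4375
χ² = Σ (O − E)² / E
  disc-shaped: (87 − 84.9375)² / 84.9375 = 0.0501
  spherical: (55 − 56.625)² / 56.625 = 0.0466
  elongated: (9 − 9.4375)² / 9.4375 = 0.0203
χ² = 0.0501 + 0.0466 + 0.0203 = 0.117
Degrees of freedom = 3 − 1 = 2; critical value at α = 0.1 is 4.605.
Since 0.117 < 4.605, we fail to reject the null hypothesis — the data are consistent with the 9:6:1 ratio.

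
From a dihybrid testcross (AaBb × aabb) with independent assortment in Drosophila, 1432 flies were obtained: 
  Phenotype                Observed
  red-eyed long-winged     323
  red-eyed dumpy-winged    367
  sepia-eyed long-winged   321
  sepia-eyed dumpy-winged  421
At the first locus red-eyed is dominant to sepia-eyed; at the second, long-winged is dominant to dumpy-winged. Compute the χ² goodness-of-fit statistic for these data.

A dihybrid testcross with independent assortment gives a 1:1:1:1 ratio.
Total ratio parts = 4. Expected numbers out of 1432:
  red-eyed long-winged: 1432 × 1/4 = 358
  red-eyed dumpy-winged: 1432 × 1/4 = 358
  sepia-eyed long-winged: 1432 × 1/4 = 358
  sepia-eyed dumpy-winged: 1432 × 1/4 = 358
χ² = Σ (O − E)² / E
  red-eyed long-winged: (323 − 358)² / 358 = 3.4218
  red-eyed dumpy-winged: (367 − 358)² / 358 = 0.2263
  sepia-eyed long-winged: (321 − 358)² / 358 = 3.8240
  sepia-eyed dumpy-winged: (421 − 358)² / 358 = 11.0866
χ² = 3.4218 + 0.2263 + 3.8240 + 11.0866 = 18.5587 ≈ 18.559

18.559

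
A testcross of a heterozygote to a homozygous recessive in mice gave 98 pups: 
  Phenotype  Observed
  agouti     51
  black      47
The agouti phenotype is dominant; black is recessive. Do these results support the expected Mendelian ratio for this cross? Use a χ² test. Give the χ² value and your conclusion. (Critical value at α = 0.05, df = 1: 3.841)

0.163; consistent

A testcross of a heterozygote (Aa × aa) gives a 1:1 phenotypic ratio.
The 1:1 ratio has 2 parts, so with N = 98 the expected counts are:
  agouti: 98 × 1/2 = 49
  black: 98 × 1/2 = 49
χ² = Σ (O − E)² / E
  agouti: (51 − 49)² / 49 = 0.0816
  black: (47 − 49)² / 49 = 0.0816
χ² = 0.0816 + 0.0816 = 0.1632 ≈ 0.163
Degrees of freedom = 2 − 1 = 1; critical value at α = 0.05 is 3.841.
Since 0.163 < 3.841, we fail to reject the null hypothesis — the data are consistent with the 1:1 ratio.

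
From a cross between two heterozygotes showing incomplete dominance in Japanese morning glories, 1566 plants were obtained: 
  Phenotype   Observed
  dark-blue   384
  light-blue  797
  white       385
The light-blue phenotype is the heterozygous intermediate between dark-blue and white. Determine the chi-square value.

0.502

With incomplete dominance, a heterozygote × heterozygote cross gives a 1:2:1 phenotypic ratio.
Expected counts for N = 1566 under a 1:2:1 ratio (total parts = 4):
  dark-blue: 1566 × 1/4 = 391.5
  light-blue: 1566 × 2/4 = 783
  white: 1566 × 1/4 = 391.5
χ² = Σ (O − E)² / E
  dark-blue: (384 − 391.5)² / 391.5 = 0.1437
  light-blue: (797 − 783)² / 783 = 0.2503
  white: (385 − 391.5)² / 391.5 = 0.1079
χ² = 0.1437 + 0.2503 + 0.1079 = 0.5019 ≈ 0.502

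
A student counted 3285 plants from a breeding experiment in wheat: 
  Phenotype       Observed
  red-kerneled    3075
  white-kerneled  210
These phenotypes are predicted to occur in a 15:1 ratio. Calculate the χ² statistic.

0.114

Expected counts for N = 3285 under a 15:1 ratio (total parts = 16):
  red-kerneled: 3285 × 15/16 = 3079.6875
  white-kerneled: 3285 × 1/16 = 205.3125
χ² = Σ (O − E)² / E
  red-kerneled: (3075 − 3079.6875)² / 3079.6875 = 0.0071
  white-kerneled: (210 − 205.3125)² / 205.3125 = 0.1070
χ² = 0.0071 + 0.1070 = 0.1141 ≈ 0.114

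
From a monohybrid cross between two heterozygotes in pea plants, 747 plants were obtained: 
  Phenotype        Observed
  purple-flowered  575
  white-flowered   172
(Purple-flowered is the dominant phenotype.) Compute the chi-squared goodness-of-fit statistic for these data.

For a monohybrid cross between heterozygotes with complete dominance, the expected phenotypic ratio is 3:1.
Under the 3:1 hypothesis (Σ ratio = 4, N = 747):
  purple-flowered: 747 × 3/4 = 560.25
  white-flowered: 747 × 1/4 = 186.75
χ² = Σ (O − E)² / E
  purple-flowered: (575 − 560.25)² / 560.25 = 0.3883
  white-flowered: (172 − 186.75)² / 186.75 = 1.1650
χ² = 0.3883 + 1.1650 = 1.5533 ≈ 1.553

1.553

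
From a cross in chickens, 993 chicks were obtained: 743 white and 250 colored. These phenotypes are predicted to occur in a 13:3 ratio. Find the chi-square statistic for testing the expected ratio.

Under the 13:3 hypothesis (Σ ratio = 16, N = 993):
  white: 993 × 13/16 = 806.8125
  colored: 993 × 3/16 = 186.1875
χ² = Σ (O − E)² / E
  white: (743 − 806.8125)² / 806.8125 = 5.0471
  colored: (250 − 186.1875)² / 186.1875 = 21.8706
χ² = 5.0471 + 21.8706 = 26.9177 ≈ 26.918

26.918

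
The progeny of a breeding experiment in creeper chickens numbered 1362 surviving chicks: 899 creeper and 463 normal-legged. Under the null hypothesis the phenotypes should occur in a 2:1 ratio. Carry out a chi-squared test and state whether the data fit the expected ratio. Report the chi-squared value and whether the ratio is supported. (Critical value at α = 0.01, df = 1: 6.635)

0.268; consistent

The 2:1 ratio has 3 parts, so with N = 1362 the expected counts are:
  creeper: 1362 × 2/3 = 908
  normal-legged: 1362 × 1/3 = 454
χ² = Σ (O − E)² / E
  creeper: (899 − 908)² / 908 = 0.0892
  normal-legged: (463 − 454)² / 454 = 0.1784
χ² = 0.0892 + 0.1784 = 0.2676 ≈ 0.268
Degrees of freedom = 2 − 1 = 1; critical value at α = 0.01 is 6.635.
Since 0.268 < 6.635, we fail to reject the null hypothesis — the data are consistent with the 2:1 ratio.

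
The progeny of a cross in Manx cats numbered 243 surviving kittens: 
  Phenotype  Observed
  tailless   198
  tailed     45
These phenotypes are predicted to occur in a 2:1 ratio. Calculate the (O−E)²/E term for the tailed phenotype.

16.000

Total ratio parts = 3. Expected numbers out of 243:
  tailless: 243 × 2/3 = 162
  tailed: 243 × 1/3 = 81
Contribution of tailed: (45 − 81)² / 81 = 16.0000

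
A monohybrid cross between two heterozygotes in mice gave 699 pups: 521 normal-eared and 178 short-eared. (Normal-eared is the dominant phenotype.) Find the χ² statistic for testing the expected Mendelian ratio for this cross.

0.081

For a monohybrid cross between heterozygotes with complete dominance, the expected phenotypic ratio is 3:1.
The 3:1 ratio has 4 parts, so with N = 699 the expected counts are:
  normal-eared: 699 × 3/4 = 524.25
  short-eared: 699 × 1/4 = 174.75
χ² = Σ (O − E)² / E
  normal-eared: (521 − 524.25)² / 524.25 = 0.0201
  short-eared: (178 − 174.75)² / 174.75 = 0.0604
χ² = 0.0201 + 0.0604 = 0.0805 ≈ 0.081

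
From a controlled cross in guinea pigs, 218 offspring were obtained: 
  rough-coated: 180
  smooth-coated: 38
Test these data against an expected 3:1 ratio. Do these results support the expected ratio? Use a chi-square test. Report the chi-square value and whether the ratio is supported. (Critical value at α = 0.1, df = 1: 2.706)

Expected counts for N = 218 under a 3:1 ratio (total parts = 4):
  rough-coated: 218 × 3/4 = 163.5
  smooth-coated: 218 × 1/4 = 54.5
χ² = Σ (O − E)² / E
  rough-coated: (180 − 163.5)² / 163.5 = 1.6651
  smooth-coated: (38 − 54.5)² / 54.5 = 4.9954
χ² = 1.6651 + 4.9954 = 6.6605 ≈ 6.661
Degrees of freedom = 2 − 1 = 1; critical value at α = 0.1 is 2.706.
Since 6.661 > 2.706, we reject the null hypothesis — the data do not fit the 3:1 ratio.

6.661; not consistent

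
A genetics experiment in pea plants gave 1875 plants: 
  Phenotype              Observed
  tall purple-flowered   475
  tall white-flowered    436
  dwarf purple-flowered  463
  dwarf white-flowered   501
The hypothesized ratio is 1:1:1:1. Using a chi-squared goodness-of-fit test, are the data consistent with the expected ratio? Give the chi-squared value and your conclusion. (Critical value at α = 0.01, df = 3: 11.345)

Under the 1:1:1:1 hypothesis (Σ ratio = 4, N = 1875):
  tall purple-flowered: 1875 × 1/4 = 468.75
  tall white-flowered: 1875 × 1/4 = 468.75
  dwarf purple-flowered: 1875 × 1/4 = 468.75
  dwarf white-flowered: 1875 × 1/4 = 468.75
χ² = Σ (O − E)² / E
  tall purple-flowered: (475 − 468.75)² / 468.75 = 0.0833
  tall white-flowered: (436 − 468.75)² / 468.75 = 2.2881
  dwarf purple-flowered: (463 − 468.75)² / 468.75 = 0.0705
  dwarf white-flowered: (501 − 468.75)² / 468.75 = 2.2188
χ² = 0.0833 + 2.2881 + 0.0705 + 2.2188 = 4.6607 ≈ 4.661
Degrees of freedom = 4 − 1 = 3; critical value at α = 0.01 is 11.345.
Since 4.661 < 11.345, we fail to reject the null hypothesis — the data are consistent with the 1:1:1:1 ratio.

4.661; consistent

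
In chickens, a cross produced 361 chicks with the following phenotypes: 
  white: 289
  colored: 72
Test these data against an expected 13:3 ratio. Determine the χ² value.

0.338

Under the 13:3 hypothesis (Σ ratio = 16, N = 361):
  white: 361 × 13/16 = 293.3125
  colored: 361 × 3/16 = 67.6875
χ² = Σ (O − E)² / E
  white: (289 − 293.3125)² / 293.3125 = 0.0634
  colored: (72 − 67.6875)² / 67.6875 = 0.2748
χ² = 0.0634 + 0.2748 = 0.3382 ≈ 0.338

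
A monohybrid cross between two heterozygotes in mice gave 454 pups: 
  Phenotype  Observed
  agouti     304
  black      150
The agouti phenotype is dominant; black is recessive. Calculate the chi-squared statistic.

15.651

For a monohybrid cross between heterozygotes with complete dominance, the expected phenotypic ratio is 3:1.
Expected counts for N = 454 under a 3:1 ratio (total parts = 4):
  agouti: 454 × 3/4 = 340.5
  black: 454 × 1/4 = 113.5
χ² = Σ (O − E)² / E
  agouti: (304 − 340.5)² / 340.5 = 3.9126
  black: (150 − 113.5)² / 113.5 = 11.7379
χ² = 3.9126 + 11.7379 = 15.6505 ≈ 15.651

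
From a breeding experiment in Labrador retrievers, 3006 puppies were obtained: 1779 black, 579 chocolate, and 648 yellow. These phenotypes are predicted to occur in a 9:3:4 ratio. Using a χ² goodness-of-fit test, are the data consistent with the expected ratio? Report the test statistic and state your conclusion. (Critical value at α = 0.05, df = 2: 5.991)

19.267; not consistent

Total ratio parts = 16. Expected numbers out of 3006:
  black: 3006 × 9/16 = 1690.875
  chocolate: 3006 × 3/16 = 563.625
  yellow: 3006 × 4/16 = 751.5
χ² = Σ (O − E)² / E
  black: (1779 − 1690.875)² / 1690.875 = 4.5929
  chocolate: (579 − 563.625)² / 563.625 = 0.4194
  yellow: (648 − 751.5)² / 751.5 = 14.2545
χ² = 4.5929 + 0.4194 + 14.2545 = 19.2668 ≈ 19.267
Degrees of freedom = 3 − 1 = 2; critical value at α = 0.05 is 5.991.
Since 19.267 > 5.991, we reject the null hypothesis — the data do not fit the 9:3:4 ratio.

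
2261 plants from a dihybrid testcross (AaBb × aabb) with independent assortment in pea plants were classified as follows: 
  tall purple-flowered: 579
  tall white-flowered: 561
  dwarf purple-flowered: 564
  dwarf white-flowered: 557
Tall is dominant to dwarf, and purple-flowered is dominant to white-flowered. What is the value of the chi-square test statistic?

0.490

A dihybrid testcross with independent assortment gives a 1:1:1:1 ratio.
Total ratio parts = 4. Expected numbers out of 2261:
  tall purple-flowered: 2261 × 1/4 = 565.25
  tall white-flowered: 2261 × 1/4 = 565.25
  dwarf purple-flowered: 2261 × 1/4 = 565.25
  dwarf white-flowered: 2261 × 1/4 = 565.25
χ² = Σ (O − E)² / E
  tall purple-flowered: (579 − 565.25)² / 565.25 = 0.3345
  tall white-flowered: (561 − 565.25)² / 565.25 = 0.0320
  dwarf purple-flowered: (564 − 565.25)² / 565.25 = 0.0028
  dwarf white-flowered: (557 − 565.25)² / 565.25 = 0.1204
χ² = 0.3345 + 0.0320 + 0.0028 + 0.1204 = 0.4897 ≈ 0.490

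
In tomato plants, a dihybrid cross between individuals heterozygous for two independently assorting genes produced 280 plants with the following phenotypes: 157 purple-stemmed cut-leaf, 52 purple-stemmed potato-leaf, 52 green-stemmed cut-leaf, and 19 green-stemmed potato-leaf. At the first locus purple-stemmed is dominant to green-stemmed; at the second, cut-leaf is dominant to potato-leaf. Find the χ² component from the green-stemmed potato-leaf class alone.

0.129

A dihybrid F₂ with independent assortment and complete dominance at both loci gives a 9:3:3:1 phenotypic ratio.
Expected counts for N = 280 under a 9:3:3:1 ratio (total parts = 16):
  purple-stemmed cut-leaf: 280 × 9/16 = 157.5
  purple-stemmed potato-leaf: 280 × 3/16 = 52.5
  green-stemmed cut-leaf: 280 × 3/16 = 52.5
  green-stemmed potato-leaf: 280 × 1/16 = 17.5
Contribution of green-stemmed potato-leaf: (19 − 17.5)² / 17.5 = 0.1286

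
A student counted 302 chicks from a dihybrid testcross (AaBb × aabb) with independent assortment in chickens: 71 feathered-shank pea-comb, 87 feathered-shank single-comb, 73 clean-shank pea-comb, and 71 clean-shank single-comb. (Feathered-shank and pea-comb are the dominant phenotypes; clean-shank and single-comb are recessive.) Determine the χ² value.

2.371

A dihybrid testcross with independent assortment gives a 1:1:1:1 ratio.
Under the 1:1:1:1 hypothesis (Σ ratio = 4, N = 302):
  feathered-shank pea-comb: 302 × 1/4 = 75.5
  feathered-shank single-comb: 302 × 1/4 = 75.5
  clean-shank pea-comb: 302 × 1/4 = 75.5
  clean-shank single-comb: 302 × 1/4 = 75.5
χ² = Σ (O − E)² / E
  feathered-shank pea-comb: (71 − 75.5)² / 75.5 = 0.2682
  feathered-shank single-comb: (87 − 75.5)² / 75.5 = 1.7517
  clean-shank pea-comb: (73 − 75.5)² / 75.5 = 0.0828
  clean-shank single-comb: (71 − 75.5)² / 75.5 = 0.2682
χ² = 0.2682 + 1.7517 + 0.0828 + 0.2682 = 2.3709 ≈ 2.371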